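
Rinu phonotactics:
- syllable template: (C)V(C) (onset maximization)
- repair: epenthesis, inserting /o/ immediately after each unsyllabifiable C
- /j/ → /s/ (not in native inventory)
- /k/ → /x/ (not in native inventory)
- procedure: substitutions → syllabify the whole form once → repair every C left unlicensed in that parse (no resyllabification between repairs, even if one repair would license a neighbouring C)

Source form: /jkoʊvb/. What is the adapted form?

soxoʊvbo

Substitution: /j/ → /s/, /k/ → /x/, giving /sxoʊvb/.
The consonants /s/, /b/ cannot be parsed into a legal (C)V(C) syllable (at most one coda consonant is licensed; onsets are limited to one consonant).
Epenthesis after each stranded consonant: /s/ → /so/, /b/ → /bo/.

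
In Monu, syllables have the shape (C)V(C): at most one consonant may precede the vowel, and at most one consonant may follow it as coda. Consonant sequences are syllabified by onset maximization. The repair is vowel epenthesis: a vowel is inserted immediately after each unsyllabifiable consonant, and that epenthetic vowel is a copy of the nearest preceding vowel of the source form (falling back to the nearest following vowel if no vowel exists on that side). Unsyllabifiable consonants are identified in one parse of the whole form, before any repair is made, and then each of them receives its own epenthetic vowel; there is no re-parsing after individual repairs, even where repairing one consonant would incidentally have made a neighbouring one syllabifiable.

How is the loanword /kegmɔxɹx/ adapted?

Syllabifying with onset maximization leaves /ɹ/, /x/ stranded (at most one coda consonant is licensed; onsets are limited to one consonant).
Inserting the epenthetic vowel yields /ɹ/ → /ɹɔ/, /x/ → /xɔ/.

kegmɔxɹɔxɔ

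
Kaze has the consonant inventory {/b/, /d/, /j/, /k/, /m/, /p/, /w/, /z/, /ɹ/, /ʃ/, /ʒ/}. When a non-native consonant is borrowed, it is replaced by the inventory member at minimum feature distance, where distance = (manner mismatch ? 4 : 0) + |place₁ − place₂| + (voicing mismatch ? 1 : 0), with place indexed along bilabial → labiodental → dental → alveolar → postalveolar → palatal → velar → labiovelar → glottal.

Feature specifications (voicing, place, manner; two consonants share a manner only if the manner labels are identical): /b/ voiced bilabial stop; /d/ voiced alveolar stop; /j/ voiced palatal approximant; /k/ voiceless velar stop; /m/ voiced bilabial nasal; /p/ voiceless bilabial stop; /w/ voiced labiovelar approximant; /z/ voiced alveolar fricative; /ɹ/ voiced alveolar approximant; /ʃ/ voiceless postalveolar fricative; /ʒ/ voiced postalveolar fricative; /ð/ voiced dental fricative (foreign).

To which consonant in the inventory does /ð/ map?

z

/z/ is closest: same manner (fricative), place distance 1 (dental→alveolar), same voicing; total 1. Next closest is /ʒ/ at distance 2.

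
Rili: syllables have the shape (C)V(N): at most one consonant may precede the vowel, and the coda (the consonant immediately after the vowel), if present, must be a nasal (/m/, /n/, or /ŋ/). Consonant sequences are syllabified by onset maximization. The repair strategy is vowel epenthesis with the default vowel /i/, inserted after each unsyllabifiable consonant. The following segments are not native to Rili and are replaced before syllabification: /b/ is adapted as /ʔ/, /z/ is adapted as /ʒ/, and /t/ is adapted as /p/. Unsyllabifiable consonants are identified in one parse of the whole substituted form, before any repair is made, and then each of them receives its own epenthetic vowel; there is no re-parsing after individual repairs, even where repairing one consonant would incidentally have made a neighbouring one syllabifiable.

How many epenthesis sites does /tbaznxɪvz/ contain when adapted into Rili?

After substitution the input is /pʔaʒnxɪvʒ/.
The unsyllabifiable consonants are /p/, /ʒ/, /n/, /v/, /ʒ/; each receives one epenthetic vowel.

5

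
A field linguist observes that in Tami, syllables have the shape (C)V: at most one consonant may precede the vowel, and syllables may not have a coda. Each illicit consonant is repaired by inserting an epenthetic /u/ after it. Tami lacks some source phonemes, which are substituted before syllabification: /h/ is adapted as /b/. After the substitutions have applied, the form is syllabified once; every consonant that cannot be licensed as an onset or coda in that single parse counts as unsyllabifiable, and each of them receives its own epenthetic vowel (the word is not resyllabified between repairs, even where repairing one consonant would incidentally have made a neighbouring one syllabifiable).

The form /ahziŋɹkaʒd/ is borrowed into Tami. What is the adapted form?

Substitution: /h/ → /b/, giving /abziŋɹkaʒd/.
Under (C)V, the unsyllabifiable consonants are /b/, /ŋ/, /ɹ/, /ʒ/, /d/ (no codas are permitted; onsets are limited to one consonant).
Each unlicensed consonant becomes the onset of a new syllable: /b/ → /bu/, /ŋ/ → /ŋu/, /ɹ/ → /ɹu/, /ʒ/ → /ʒu/, /d/ → /du/.

abuziŋuɹukaʒudu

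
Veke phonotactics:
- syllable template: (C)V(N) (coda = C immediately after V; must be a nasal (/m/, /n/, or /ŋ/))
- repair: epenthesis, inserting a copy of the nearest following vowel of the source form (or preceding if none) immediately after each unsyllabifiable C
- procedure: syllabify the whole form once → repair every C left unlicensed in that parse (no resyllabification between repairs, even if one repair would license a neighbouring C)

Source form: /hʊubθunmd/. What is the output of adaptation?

hʊubuθunmudu

The consonants /b/, /m/, /d/ cannot be parsed into a legal (C)V(N) syllable (only a nasal (/m/, /n/, or /ŋ/) is licensed in coda position; onsets are limited to one consonant).
Each unlicensed consonant becomes the onset of a new syllable: /b/ → /bu/, /m/ → /mu/, /d/ → /du/.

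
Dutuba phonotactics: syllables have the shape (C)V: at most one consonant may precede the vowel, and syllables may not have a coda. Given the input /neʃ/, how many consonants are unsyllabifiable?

The consonants /ʃ/ cannot be parsed into a legal (C)V syllable (no codas are permitted; onsets are limited to one consonant).

1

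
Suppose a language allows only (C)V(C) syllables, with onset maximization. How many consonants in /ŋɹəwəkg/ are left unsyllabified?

Syllabifying with onset maximization leaves /ŋ/, /g/ stranded (at most one coda consonant is licensed; onsets are limited to one consonant).

2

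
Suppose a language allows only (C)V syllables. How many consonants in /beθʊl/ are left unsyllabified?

1

The consonants /l/ cannot be parsed into a legal (C)V syllable (no codas are permitted; onsets are limited to one consonant).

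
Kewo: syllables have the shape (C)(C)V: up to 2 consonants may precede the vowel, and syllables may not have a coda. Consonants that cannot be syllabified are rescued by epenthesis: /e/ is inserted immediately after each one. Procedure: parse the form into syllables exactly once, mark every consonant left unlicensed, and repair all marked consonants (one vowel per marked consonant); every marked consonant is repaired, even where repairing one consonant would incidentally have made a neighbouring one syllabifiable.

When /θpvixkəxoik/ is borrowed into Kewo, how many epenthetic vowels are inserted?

2

The unsyllabifiable consonants are /θ/, /k/; each receives one epenthetic vowel.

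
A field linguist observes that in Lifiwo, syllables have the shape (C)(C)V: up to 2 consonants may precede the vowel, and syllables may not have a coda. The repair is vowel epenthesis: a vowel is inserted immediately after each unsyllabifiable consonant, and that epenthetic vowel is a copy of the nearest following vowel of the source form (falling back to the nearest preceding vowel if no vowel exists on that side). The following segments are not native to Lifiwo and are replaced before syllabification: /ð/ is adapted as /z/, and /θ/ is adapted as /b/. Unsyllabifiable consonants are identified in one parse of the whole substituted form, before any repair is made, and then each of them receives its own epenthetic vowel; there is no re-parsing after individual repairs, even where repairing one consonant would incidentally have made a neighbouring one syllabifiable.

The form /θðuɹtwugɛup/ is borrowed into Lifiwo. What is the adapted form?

Substitution: /θ/ → /b/, /ð/ → /z/, giving /bzuɹtwugɛup/.
The consonants /ɹ/, /p/ cannot be parsed into a legal (C)(C)V syllable (no codas are permitted; onsets may contain at most 2 consonants).
Epenthesis after each stranded consonant: /ɹ/ → /ɹu/, /p/ → /pu/.

bzuɹutwugɛupu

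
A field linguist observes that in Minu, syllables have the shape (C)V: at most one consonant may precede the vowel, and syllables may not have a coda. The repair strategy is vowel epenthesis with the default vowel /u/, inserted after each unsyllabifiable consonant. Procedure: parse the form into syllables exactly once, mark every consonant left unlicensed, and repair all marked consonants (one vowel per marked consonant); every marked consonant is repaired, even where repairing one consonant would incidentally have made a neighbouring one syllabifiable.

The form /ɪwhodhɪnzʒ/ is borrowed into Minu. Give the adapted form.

ɪwuhoduhɪnuzuʒu

Syllabifying with onset maximization leaves /w/, /d/, /n/, /z/, /ʒ/ stranded (no codas are permitted; onsets are limited to one consonant).
Epenthesis after each stranded consonant: /w/ → /wu/, /d/ → /du/, /n/ → /nu/, /z/ → /zu/, /ʒ/ → /ʒu/.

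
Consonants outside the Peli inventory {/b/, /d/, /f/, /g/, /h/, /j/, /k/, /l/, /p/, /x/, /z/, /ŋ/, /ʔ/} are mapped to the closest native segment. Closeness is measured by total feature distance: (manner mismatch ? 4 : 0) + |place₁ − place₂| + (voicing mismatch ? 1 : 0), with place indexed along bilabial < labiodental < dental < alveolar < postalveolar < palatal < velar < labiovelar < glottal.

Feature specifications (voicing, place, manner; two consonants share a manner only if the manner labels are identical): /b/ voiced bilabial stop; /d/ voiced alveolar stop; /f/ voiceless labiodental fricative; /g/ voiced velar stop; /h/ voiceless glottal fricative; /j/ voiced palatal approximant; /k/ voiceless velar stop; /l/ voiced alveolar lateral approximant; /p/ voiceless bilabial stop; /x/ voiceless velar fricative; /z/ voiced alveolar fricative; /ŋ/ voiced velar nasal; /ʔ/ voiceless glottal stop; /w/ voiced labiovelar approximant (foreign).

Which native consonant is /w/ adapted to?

/j/ is closest: same manner (approximant), place distance 2 (labiovelar→palatal), same voicing; total 2. Next closest is /g/ at distance 5.

j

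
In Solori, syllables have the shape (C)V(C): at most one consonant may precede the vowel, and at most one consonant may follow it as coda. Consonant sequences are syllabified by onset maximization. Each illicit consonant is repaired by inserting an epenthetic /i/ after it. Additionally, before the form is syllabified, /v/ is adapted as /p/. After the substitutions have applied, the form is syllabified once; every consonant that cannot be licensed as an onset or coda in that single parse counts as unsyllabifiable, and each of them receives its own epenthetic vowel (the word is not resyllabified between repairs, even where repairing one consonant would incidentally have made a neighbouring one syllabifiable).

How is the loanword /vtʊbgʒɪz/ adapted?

Substitution: /v/ → /p/, giving /ptʊbgʒɪz/.
Under (C)V(C), the unsyllabifiable consonants are /p/, /g/ (at most one coda consonant is licensed; onsets are limited to one consonant).
Each unlicensed consonant becomes the onset of a new syllable: /p/ → /pi/, /g/ → /gi/.

pitʊbgiʒɪz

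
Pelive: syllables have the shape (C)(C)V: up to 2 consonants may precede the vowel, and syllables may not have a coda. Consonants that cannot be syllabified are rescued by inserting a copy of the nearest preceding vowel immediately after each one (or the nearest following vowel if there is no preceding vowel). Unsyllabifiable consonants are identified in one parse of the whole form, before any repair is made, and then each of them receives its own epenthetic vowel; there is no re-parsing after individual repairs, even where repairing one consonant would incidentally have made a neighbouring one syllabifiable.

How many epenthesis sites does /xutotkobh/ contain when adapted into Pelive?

2

The unsyllabifiable consonants are /b/, /h/; each receives one epenthetic vowel.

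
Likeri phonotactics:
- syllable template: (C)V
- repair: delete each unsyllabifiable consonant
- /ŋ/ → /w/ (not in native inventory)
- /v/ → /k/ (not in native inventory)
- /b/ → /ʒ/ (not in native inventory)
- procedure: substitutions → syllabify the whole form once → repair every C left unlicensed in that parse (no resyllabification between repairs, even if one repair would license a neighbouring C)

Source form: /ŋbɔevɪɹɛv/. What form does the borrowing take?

ʒɔekɪɹɛ

Substitution: /ŋ/ → /w/, /b/ → /ʒ/, /v/ → /k/, giving /wʒɔekɪɹɛk/.
Syllabifying with onset maximization leaves /w/, /k/ stranded (no codas are permitted; onsets are limited to one consonant).
Each unlicensed consonant is deleted: /w/, /k/.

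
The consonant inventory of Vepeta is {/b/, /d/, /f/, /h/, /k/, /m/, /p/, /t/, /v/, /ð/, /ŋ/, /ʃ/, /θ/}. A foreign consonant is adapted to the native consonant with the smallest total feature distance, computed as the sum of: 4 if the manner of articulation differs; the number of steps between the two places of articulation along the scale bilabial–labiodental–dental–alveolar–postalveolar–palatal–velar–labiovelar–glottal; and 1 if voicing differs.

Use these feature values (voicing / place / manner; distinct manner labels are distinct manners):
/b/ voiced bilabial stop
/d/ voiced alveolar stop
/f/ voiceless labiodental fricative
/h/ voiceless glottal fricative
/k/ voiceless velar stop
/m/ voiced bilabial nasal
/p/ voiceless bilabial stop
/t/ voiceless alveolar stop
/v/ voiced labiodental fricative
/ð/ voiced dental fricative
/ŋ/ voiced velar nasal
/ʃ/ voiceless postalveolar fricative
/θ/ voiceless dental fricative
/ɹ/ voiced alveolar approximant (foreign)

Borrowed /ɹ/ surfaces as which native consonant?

d

/d/ is closest: manner differs (approximant→stop, +4), place distance 0 (alveolar→alveolar), same voicing; total 4. Next closest is /t/ at distance 5.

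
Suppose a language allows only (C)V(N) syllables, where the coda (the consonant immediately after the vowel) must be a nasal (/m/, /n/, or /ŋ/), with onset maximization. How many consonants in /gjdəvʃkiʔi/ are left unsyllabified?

4

The consonants /g/, /j/, /v/, /ʃ/ cannot be parsed into a legal (C)V(N) syllable (only a nasal (/m/, /n/, or /ŋ/) is licensed in coda position; onsets are limited to one consonant).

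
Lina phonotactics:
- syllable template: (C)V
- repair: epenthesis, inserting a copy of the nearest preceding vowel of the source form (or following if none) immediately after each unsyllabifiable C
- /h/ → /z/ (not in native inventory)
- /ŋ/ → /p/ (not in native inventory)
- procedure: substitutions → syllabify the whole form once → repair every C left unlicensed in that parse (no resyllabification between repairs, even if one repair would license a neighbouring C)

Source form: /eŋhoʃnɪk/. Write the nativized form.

epezoʃonɪkɪ

Substitution: /ŋ/ → /p/, /h/ → /z/, giving /epzoʃnɪk/.
The consonants /p/, /ʃ/, /k/ cannot be parsed into a legal (C)V syllable (no codas are permitted; onsets are limited to one consonant).
Each unlicensed consonant becomes the onset of a new syllable: /p/ → /pe/, /ʃ/ → /ʃo/, /k/ → /kɪ/.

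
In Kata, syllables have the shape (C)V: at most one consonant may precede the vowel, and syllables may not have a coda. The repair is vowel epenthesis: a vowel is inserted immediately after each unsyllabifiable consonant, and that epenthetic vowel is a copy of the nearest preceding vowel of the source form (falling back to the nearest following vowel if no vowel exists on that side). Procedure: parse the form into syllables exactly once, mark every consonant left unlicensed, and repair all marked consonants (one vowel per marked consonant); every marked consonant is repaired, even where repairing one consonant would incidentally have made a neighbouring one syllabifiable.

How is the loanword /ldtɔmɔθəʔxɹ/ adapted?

Syllabifying with onset maximization leaves /l/, /d/, /ʔ/, /x/, /ɹ/ stranded (no codas are permitted; onsets are limited to one consonant).
Epenthesis after each stranded consonant: /l/ → /lɔ/, /d/ → /dɔ/, /ʔ/ → /ʔə/, /x/ → /xə/, /ɹ/ → /ɹə/.

lɔdɔtɔmɔθəʔəxəɹə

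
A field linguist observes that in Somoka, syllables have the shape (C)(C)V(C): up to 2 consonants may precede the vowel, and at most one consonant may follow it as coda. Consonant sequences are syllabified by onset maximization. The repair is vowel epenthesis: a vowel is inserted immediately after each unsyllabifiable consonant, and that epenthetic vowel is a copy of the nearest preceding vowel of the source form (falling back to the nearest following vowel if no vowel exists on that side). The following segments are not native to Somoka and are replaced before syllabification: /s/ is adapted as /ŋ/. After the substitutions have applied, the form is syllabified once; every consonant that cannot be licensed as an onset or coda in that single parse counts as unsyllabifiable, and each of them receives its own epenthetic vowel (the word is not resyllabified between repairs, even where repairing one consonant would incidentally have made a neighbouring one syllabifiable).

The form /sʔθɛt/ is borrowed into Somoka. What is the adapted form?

Substitution: /s/ → /ŋ/, giving /ŋʔθɛt/.
Syllabifying with onset maximization leaves /ŋ/ stranded (at most one coda consonant is licensed; onsets may contain at most 2 consonants).
Inserting the epenthetic vowel yields /ŋ/ → /ŋɛ/.

ŋɛʔθɛt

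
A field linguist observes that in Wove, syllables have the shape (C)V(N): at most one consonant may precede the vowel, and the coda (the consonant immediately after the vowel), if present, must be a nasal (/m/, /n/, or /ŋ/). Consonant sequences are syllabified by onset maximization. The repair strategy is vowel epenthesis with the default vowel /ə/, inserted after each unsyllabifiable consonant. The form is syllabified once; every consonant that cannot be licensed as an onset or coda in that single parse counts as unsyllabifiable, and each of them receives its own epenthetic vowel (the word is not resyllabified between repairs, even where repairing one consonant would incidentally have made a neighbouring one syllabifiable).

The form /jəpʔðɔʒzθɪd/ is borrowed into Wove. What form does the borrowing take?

The consonants /p/, /ʔ/, /ʒ/, /z/, /d/ cannot be parsed into a legal (C)V(N) syllable (only a nasal (/m/, /n/, or /ŋ/) is licensed in coda position; onsets are limited to one consonant).
Epenthesis after each stranded consonant: /p/ → /pə/, /ʔ/ → /ʔə/, /ʒ/ → /ʒə/, /z/ → /zə/, /d/ → /də/.

jəpəʔəðɔʒəzəθɪdə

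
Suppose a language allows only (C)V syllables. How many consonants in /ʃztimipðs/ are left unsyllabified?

The consonants /ʃ/, /z/, /p/, /ð/, /s/ cannot be parsed into a legal (C)V syllable (no codas are permitted; onsets are limited to one consonant).

5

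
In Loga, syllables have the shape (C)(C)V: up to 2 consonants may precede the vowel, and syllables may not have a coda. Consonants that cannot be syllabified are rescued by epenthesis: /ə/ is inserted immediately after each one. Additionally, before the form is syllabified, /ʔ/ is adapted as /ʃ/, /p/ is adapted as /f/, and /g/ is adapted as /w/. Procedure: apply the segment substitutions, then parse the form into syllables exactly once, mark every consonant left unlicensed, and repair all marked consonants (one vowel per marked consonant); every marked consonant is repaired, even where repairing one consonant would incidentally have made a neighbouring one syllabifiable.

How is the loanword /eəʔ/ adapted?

Substitution: /ʔ/ → /ʃ/, giving /eəʃ/.
The consonants /ʃ/ cannot be parsed into a legal (C)(C)V syllable (no codas are permitted; onsets may contain at most 2 consonants).
Inserting the epenthetic vowel yields /ʃ/ → /ʃə/.

eəʃə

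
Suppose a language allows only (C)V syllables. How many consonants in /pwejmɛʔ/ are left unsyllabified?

Under (C)V, the unsyllabifiable consonants are /p/, /j/, /ʔ/ (no codas are permitted; onsets are limited to one consonant).

3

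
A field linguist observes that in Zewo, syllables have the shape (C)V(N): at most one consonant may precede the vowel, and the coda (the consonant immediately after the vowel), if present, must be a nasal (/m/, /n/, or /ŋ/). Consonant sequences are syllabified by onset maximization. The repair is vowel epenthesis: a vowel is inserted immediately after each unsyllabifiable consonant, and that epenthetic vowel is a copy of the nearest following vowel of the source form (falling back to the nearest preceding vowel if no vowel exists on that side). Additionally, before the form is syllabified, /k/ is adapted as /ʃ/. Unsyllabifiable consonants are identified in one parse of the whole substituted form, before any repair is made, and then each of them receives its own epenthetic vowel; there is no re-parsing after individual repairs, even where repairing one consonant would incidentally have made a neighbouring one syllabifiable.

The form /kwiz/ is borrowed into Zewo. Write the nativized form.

Substitution: /k/ → /ʃ/, giving /ʃwiz/.
The consonants /ʃ/, /z/ cannot be parsed into a legal (C)V(N) syllable (only a nasal (/m/, /n/, or /ŋ/) is licensed in coda position; onsets are limited to one consonant).
Epenthesis after each stranded consonant: /ʃ/ → /ʃi/, /z/ → /zi/.

ʃiwizi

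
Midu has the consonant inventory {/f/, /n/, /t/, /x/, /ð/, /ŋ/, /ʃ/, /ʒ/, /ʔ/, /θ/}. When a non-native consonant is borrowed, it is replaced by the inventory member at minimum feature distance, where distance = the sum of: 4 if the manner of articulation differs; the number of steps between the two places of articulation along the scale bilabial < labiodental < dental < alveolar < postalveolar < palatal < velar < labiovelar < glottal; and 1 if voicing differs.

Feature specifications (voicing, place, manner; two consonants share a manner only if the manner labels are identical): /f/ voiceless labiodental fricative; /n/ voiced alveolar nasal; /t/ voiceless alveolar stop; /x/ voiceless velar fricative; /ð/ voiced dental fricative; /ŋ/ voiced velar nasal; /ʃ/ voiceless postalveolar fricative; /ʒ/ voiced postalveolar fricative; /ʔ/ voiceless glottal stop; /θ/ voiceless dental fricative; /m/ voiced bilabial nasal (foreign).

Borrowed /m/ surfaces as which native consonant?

n

/n/ is closest: same manner (nasal), place distance 3 (bilabial→alveolar), same voicing; total 3. Next closest is /f/ at distance 6.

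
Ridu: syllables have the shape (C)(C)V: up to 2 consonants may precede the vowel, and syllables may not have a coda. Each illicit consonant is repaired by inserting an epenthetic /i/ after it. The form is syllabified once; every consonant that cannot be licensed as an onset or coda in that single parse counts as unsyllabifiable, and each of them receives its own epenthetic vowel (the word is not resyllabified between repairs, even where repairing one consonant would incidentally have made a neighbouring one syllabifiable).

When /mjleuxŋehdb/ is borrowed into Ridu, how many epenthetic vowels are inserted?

The unsyllabifiable consonants are /m/, /h/, /d/, /b/; each receives one epenthetic vowel.

4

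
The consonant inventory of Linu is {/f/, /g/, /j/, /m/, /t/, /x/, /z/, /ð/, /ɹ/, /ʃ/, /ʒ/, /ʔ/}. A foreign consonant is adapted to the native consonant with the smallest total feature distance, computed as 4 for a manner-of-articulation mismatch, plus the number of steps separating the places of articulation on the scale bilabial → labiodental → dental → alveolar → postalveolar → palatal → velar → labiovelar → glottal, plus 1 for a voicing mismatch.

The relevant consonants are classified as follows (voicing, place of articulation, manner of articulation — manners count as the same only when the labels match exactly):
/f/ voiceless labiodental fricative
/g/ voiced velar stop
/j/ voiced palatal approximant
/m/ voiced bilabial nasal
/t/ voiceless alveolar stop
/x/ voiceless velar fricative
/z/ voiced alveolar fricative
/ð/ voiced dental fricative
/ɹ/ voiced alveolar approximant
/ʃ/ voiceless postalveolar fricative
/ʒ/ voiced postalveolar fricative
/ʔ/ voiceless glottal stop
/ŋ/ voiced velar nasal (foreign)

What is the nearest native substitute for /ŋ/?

/g/ is closest: manner differs (nasal→stop, +4), place distance 0 (velar→velar), same voicing; total 4. Next closest is /j/ at distance 5.

g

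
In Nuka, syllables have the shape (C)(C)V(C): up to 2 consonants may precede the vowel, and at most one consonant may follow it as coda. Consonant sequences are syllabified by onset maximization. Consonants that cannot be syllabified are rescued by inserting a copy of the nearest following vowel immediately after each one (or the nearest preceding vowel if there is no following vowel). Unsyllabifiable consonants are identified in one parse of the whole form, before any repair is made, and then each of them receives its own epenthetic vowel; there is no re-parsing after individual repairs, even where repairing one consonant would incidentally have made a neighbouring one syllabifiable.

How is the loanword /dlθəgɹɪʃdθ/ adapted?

Syllabifying with onset maximization leaves /d/, /d/, /θ/ stranded (at most one coda consonant is licensed; onsets may contain at most 2 consonants).
Inserting the epenthetic vowel yields /d/ → /də/, /d/ → /dɪ/, /θ/ → /θɪ/.

dəlθəgɹɪʃdɪθɪ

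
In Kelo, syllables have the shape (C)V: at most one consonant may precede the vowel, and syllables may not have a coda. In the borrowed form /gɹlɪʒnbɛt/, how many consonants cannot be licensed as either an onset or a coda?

The consonants /g/, /ɹ/, /ʒ/, /n/, /t/ cannot be parsed into a legal (C)V syllable (no codas are permitted; onsets are limited to one consonant).

5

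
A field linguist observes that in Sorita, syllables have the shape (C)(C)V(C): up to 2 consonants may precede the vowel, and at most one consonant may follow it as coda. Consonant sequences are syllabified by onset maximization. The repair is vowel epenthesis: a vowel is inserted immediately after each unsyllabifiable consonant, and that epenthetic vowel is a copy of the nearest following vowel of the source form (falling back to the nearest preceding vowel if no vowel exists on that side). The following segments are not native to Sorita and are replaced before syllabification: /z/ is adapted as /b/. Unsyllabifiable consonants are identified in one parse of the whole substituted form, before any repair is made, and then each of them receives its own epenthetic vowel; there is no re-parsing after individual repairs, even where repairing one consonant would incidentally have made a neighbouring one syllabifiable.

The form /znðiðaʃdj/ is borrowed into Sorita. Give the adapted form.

Substitution: /z/ → /b/, giving /bnðiðaʃdj/.
Syllabifying with onset maximization leaves /b/, /d/, /j/ stranded (at most one coda consonant is licensed; onsets may contain at most 2 consonants).
Each unlicensed consonant becomes the onset of a new syllable: /b/ → /bi/, /d/ → /da/, /j/ → /ja/.

binðiðaʃdaja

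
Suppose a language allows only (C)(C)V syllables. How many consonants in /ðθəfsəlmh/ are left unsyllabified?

3

The consonants /l/, /m/, /h/ cannot be parsed into a legal (C)(C)V syllable (no codas are permitted; onsets may contain at most 2 consonants).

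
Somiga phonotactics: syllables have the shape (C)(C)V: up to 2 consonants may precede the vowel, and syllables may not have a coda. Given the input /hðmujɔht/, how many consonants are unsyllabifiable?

Syllabifying with onset maximization leaves /h/, /h/, /t/ stranded (no codas are permitted; onsets may contain at most 2 consonants).

3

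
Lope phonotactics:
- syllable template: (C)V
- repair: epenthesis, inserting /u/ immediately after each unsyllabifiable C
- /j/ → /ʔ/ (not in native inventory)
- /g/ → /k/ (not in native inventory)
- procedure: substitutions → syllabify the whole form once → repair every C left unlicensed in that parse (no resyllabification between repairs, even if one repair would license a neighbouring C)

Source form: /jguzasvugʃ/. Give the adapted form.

ʔukuzasuvukuʃu

Substitution: /j/ → /ʔ/, /g/ → /k/, giving /ʔkuzasvukʃ/.
Under (C)V, the unsyllabifiable consonants are /ʔ/, /s/, /k/, /ʃ/ (no codas are permitted; onsets are limited to one consonant).
Inserting the epenthetic vowel yields /ʔ/ → /ʔu/, /s/ → /su/, /k/ → /ku/, /ʃ/ → /ʃu/.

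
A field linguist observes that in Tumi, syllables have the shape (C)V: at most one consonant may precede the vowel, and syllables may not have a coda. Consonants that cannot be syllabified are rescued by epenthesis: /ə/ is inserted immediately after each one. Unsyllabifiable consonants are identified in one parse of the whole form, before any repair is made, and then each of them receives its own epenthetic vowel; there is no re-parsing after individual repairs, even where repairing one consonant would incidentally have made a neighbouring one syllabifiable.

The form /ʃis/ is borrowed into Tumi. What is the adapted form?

ʃisə

Syllabifying with onset maximization leaves /s/ stranded (no codas are permitted; onsets are limited to one consonant).
Inserting the epenthetic vowel yields /s/ → /sə/.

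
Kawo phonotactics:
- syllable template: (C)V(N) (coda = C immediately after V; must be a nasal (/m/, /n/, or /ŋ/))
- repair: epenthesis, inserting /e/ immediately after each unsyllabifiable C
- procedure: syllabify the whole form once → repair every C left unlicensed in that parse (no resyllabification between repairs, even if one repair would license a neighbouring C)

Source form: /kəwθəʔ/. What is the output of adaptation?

Syllabifying with onset maximization leaves /w/, /ʔ/ stranded (only a nasal (/m/, /n/, or /ŋ/) is licensed in coda position; onsets are limited to one consonant).
Inserting the epenthetic vowel yields /w/ → /we/, /ʔ/ → /ʔe/.

kəweθəʔe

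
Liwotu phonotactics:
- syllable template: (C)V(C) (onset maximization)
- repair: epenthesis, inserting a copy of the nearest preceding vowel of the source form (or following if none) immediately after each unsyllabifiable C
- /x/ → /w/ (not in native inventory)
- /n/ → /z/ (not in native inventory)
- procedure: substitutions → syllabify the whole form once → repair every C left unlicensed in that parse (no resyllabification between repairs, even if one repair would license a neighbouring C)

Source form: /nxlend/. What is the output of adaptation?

zewelezde

Substitution: /n/ → /z/, /x/ → /w/, giving /zwlezd/.
The consonants /z/, /w/, /d/ cannot be parsed into a legal (C)V(C) syllable (at most one coda consonant is licensed; onsets are limited to one consonant).
Each unlicensed consonant becomes the onset of a new syllable: /z/ → /ze/, /w/ → /we/, /d/ → /de/.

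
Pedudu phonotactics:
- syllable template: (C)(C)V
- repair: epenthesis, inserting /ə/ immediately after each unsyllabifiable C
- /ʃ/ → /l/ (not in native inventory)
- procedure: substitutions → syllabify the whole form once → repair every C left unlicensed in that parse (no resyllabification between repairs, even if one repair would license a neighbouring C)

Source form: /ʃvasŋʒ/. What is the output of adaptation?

lvasəŋəʒə

Substitution: /ʃ/ → /l/, giving /lvasŋʒ/.
The consonants /s/, /ŋ/, /ʒ/ cannot be parsed into a legal (C)(C)V syllable (no codas are permitted; onsets may contain at most 2 consonants).
Inserting the epenthetic vowel yields /s/ → /sə/, /ŋ/ → /ŋə/, /ʒ/ → /ʒə/.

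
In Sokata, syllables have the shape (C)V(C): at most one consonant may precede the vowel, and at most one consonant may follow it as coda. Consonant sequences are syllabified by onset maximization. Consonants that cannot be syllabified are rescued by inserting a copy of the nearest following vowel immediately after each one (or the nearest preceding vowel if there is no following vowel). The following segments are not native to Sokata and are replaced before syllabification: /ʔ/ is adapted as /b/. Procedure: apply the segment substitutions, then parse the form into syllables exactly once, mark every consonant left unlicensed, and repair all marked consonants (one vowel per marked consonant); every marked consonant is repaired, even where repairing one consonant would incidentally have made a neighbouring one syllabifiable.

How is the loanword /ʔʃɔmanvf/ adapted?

Substitution: /ʔ/ → /b/, giving /bʃɔmanvf/.
The consonants /b/, /v/, /f/ cannot be parsed into a legal (C)V(C) syllable (at most one coda consonant is licensed; onsets are limited to one consonant).
Inserting the epenthetic vowel yields /b/ → /bɔ/, /v/ → /va/, /f/ → /fa/.

bɔʃɔmanvafa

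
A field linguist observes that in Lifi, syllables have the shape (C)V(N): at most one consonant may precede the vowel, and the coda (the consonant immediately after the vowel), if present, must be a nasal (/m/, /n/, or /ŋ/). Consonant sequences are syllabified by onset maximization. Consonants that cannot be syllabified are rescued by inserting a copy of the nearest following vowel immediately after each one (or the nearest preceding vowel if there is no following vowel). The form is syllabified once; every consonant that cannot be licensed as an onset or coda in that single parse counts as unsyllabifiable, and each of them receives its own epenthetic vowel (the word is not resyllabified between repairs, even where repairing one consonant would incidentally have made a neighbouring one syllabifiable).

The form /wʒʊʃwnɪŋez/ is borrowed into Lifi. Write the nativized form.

wʊʒʊʃɪwɪnɪŋeze

The consonants /w/, /ʃ/, /w/, /z/ cannot be parsed into a legal (C)V(N) syllable (only a nasal (/m/, /n/, or /ŋ/) is licensed in coda position; onsets are limited to one consonant).
Inserting the epenthetic vowel yields /w/ → /wʊ/, /ʃ/ → /ʃɪ/, /w/ → /wɪ/, /z/ → /ze/.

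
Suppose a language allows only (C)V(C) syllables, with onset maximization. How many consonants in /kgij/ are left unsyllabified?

The consonants /k/ cannot be parsed into a legal (C)V(C) syllable (at most one coda consonant is licensed; onsets are limited to one consonant).

1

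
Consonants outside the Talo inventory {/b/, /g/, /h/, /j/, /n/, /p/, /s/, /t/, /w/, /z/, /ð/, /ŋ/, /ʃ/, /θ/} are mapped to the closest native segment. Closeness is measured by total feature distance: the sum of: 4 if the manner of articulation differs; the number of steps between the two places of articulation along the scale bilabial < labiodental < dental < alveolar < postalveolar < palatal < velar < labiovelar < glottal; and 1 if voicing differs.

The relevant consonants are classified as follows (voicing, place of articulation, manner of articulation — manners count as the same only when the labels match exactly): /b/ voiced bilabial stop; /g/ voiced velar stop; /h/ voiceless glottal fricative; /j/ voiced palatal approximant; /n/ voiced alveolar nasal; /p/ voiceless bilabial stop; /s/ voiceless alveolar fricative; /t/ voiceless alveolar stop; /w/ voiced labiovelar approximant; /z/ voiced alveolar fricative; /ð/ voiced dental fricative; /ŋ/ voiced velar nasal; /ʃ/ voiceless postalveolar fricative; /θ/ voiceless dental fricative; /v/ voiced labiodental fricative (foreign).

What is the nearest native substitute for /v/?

ð

/ð/ is closest: same manner (fricative), place distance 1 (labiodental→dental), same voicing; total 1. Next closest is /z/ at distance 2.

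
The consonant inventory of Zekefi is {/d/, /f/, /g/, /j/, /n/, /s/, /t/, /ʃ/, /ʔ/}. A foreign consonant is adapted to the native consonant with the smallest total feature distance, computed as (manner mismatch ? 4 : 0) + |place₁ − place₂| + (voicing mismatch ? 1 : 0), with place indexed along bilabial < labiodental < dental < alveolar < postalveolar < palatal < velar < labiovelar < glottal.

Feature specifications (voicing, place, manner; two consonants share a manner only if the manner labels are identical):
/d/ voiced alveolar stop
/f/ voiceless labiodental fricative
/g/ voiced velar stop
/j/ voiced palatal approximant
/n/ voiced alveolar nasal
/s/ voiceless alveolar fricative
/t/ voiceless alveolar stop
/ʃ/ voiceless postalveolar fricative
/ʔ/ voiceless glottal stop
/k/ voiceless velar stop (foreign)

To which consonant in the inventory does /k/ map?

/g/ is closest: same manner (stop), place distance 0 (velar→velar), voicing differs (+1); total 1. Next closest is /ʔ/ at distance 2.

g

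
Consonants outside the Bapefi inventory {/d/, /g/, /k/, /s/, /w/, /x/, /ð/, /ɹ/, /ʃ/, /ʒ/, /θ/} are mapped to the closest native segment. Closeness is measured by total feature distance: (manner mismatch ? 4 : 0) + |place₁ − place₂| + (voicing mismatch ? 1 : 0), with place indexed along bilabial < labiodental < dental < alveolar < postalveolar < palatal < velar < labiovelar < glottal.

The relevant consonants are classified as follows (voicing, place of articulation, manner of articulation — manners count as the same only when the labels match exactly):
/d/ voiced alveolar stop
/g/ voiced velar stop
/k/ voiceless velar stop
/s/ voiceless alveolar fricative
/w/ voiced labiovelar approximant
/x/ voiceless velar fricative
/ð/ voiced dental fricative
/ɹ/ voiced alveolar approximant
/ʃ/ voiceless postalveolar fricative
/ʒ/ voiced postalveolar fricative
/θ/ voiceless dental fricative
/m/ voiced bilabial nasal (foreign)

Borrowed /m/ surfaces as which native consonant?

ð

/ð/ is closest: manner differs (nasal→fricative, +4), place distance 2 (bilabial→dental), same voicing; total 6. Next closest is /d/ at distance 7.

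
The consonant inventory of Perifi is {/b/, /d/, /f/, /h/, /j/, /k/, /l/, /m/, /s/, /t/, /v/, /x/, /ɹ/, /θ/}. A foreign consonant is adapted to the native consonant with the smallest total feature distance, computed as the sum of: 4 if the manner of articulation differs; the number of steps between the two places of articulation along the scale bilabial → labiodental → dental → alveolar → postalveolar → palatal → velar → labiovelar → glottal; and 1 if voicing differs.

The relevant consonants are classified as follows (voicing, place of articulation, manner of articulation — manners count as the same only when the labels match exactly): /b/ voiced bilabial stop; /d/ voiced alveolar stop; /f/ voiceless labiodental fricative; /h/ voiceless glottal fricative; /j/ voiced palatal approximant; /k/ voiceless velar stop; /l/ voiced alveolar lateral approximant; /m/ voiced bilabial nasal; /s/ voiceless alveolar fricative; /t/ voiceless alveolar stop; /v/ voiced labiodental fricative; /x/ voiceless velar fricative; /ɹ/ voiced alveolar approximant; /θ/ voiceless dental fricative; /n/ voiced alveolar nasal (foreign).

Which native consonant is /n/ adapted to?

m

/m/ is closest: same manner (nasal), place distance 3 (alveolar→bilabial), same voicing; total 3. Next closest is /d/ at distance 4.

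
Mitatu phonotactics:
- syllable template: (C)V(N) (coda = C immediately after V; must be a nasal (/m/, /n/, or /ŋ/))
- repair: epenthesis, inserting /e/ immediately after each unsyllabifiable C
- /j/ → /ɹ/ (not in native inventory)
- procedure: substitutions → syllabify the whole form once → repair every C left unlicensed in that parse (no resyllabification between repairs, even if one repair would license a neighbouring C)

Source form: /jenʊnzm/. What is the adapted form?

Substitution: /j/ → /ɹ/, giving /ɹenʊnzm/.
The consonants /z/, /m/ cannot be parsed into a legal (C)V(N) syllable (only a nasal (/m/, /n/, or /ŋ/) is licensed in coda position; onsets are limited to one consonant).
Each unlicensed consonant becomes the onset of a new syllable: /z/ → /ze/, /m/ → /me/.

ɹenʊnzeme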